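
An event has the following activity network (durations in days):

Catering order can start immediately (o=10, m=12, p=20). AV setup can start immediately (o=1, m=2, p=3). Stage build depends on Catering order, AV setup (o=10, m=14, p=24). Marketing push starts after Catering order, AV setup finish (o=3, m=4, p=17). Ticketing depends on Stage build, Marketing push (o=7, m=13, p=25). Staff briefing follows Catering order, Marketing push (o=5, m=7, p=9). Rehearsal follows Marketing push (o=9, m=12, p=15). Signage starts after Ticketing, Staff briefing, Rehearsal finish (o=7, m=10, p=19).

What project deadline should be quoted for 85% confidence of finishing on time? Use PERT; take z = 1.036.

te_Catering order = (10 + 4·12 + 20)/6 = 78/6 = 13; σ²_Catering order = ((20−10)/6)² = 2.778
te_AV setup = (1 + 4·2 + 3)/6 = 12/6 = 2; σ²_AV setup = ((3−1)/6)² = 0.111
te_Stage build = (10 + 4·14 + 24)/6 = 90/6 = 15; σ²_Stage build = ((24−10)/6)² = 5.444
te_Marketing push = (3 + 4·4 + 17)/6 = 36/6 = 6; σ²_Marketing push = ((17−3)/6)² = 5.444
te_Ticketing = (7 + 4·13 + 25)/6 = 84/6 = 14; σ²_Ticketing = ((25−7)/6)² = 9.000
te_Staff briefing = (5 + 4·7 + 9)/6 = 42/6 = 7; σ²_Staff briefing = ((9−5)/6)² = 0.444
te_Rehearsal = (9 + 4·12 + 15)/6 = 72/6 = 12; σ²_Rehearsal = ((15−9)/6)² = 1.000
te_Signage = (7 + 4·10 + 19)/6 = 66/6 = 11; σ²_Signage = ((19−7)/6)² = 4.000

Forward pass:
ES_Catering order = 0; EF_Catering order = 13
ES_AV setup = 0; EF_AV setup = 2
ES_Stage build = max(EF_Catering order=13, EF_AV setup=2) = 13; EF_Stage build = 13+15 = 28
ES_Marketing push = max(EF_Catering order=13, EF_AV setup=2) = 13; EF_Marketing push = 13+6 = 19
ES_Ticketing = max(EF_Stage build=28, EF_Marketing push=19) = 28; EF_Ticketing = 28+14 = 42
ES_Staff briefing = max(EF_Catering order=13, EF_Marketing push=19) = 19; EF_Staff briefing = 19+7 = 26
ES_Rehearsal = 19; EF_Rehearsal = 19+12 = 31
ES_Signage = max(EF_Ticketing=42, EF_Staff briefing=26, EF_Rehearsal=31) = 42; EF_Signage = 42+11 = 53
Expected project duration μ = 53 days. Critical path: Catering order → Stage build → Ticketing → Signage.

Variance along critical path = 2.778 + 5.444 + 9.000 + 4.000 = 21.222; σ = 4.607 days.
D = μ + z·σ = 53 + 1.036·4.607 = 57.8 days

57.8 days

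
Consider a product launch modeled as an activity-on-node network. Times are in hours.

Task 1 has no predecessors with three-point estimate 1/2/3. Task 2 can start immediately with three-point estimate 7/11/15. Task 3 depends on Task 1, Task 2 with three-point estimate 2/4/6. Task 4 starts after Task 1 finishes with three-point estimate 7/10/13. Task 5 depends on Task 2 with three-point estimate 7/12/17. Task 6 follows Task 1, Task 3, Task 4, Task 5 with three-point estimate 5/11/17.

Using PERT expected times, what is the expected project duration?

34 hours

te_Task 1 = (1 + 4·2 + 3)/6 = 12/6 = 2
te_Task 2 = (7 + 4·11 + 15)/6 = 66/6 = 11
te_Task 3 = (2 + 4·4 + 6)/6 = 24/6 = 4
te_Task 4 = (7 + 4·10 + 13)/6 = 60/6 = 10
te_Task 5 = (7 + 4·12 + 17)/6 = 72/6 = 12
te_Task 6 = (5 + 4·11 + 17)/6 = 66/6 = 11

Forward pass:
ES_Task 1 = 0; EF_Task 1 = 2
ES_Task 2 = 0; EF_Task 2 = 11
ES_Task 3 = max(EF_Task 1=2, EF_Task 2=11) = 11; EF_Task 3 = 11+4 = 15
ES_Task 4 = 2; EF_Task 4 = 2+10 = 12
ES_Task 5 = 11; EF_Task 5 = 11+12 = 23
ES_Task 6 = max(EF_Task 1=2, EF_Task 3=15, EF_Task 4=12, EF_Task 5=23) = 23; EF_Task 6 = 23+11 = 34
Expected project duration μ = 34 hours. Critical path: Task 2 → Task 5 → Task 6.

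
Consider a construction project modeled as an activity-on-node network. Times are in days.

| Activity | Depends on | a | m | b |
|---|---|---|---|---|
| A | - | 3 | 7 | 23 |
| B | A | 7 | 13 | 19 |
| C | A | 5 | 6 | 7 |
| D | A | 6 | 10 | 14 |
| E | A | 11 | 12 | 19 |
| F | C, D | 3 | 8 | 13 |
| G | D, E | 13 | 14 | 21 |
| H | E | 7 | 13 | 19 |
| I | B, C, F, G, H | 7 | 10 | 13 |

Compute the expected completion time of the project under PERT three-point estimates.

47 days

te_A = (3 + 4·7 + 23)/6 = 54/6 = 9
te_B = (7 + 4·13 + 19)/6 = 78/6 = 13
te_C = (5 + 4·6 + 7)/6 = 36/6 = 6
te_D = (6 + 4·10 + 14)/6 = 60/6 = 10
te_E = (11 + 4·12 + 19)/6 = 78/6 = 13
te_F = (3 + 4·8 + 13)/6 = 48/6 = 8
te_G = (13 + 4·14 + 21)/6 = 90/6 = 15
te_H = (7 + 4·13 + 19)/6 = 78/6 = 13
te_I = (7 + 4·10 + 13)/6 = 60/6 = 10

Forward pass:
ES_A = 0; EF_A = 9
ES_B = 9; EF_B = 9+13 = 22
ES_C = 9; EF_C = 9+6 = 15
ES_D = 9; EF_D = 9+10 = 19
ES_E = 9; EF_E = 9+13 = 22
ES_F = max(EF_C=15, EF_D=19) = 19; EF_F = 19+8 = 27
ES_G = max(EF_D=19, EF_E=22) = 22; EF_G = 22+15 = 37
ES_H = 22; EF_H = 22+13 = 35
ES_I = max(EF_B=22, EF_C=15, EF_F=27, EF_G=37, EF_H=35) = 37; EF_I = 37+10 = 47
Expected project duration μ = 47 days. Critical path: A → E → G → I.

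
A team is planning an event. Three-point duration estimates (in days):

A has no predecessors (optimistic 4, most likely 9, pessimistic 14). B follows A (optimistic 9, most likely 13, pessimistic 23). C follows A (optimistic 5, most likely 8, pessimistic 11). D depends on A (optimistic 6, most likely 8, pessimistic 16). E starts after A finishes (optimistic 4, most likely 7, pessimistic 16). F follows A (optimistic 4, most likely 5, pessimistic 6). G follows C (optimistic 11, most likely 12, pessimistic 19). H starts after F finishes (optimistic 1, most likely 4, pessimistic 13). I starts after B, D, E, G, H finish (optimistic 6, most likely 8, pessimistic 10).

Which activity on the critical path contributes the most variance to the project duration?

A

te_A = (4 + 4·9 + 14)/6 = 54/6 = 9; σ²_A = ((14−4)/6)² = 2.778
te_B = (9 + 4·13 + 23)/6 = 84/6 = 14; σ²_B = ((23−9)/6)² = 5.444
te_C = (5 + 4·8 + 11)/6 = 48/6 = 8; σ²_C = ((11−5)/6)² = 1.000
te_D = (6 + 4·8 + 16)/6 = 54/6 = 9; σ²_D = ((16−6)/6)² = 2.778
te_E = (4 + 4·7 + 16)/6 = 48/6 = 8; σ²_E = ((16−4)/6)² = 4.000
te_F = (4 + 4·5 + 6)/6 = 30/6 = 5; σ²_F = ((6−4)/6)² = 0.111
te_G = (11 + 4·12 + 19)/6 = 78/6 = 13; σ²_G = ((19−11)/6)² = 1.778
te_H = (1 + 4·4 + 13)/6 = 30/6 = 5; σ²_H = ((13−1)/6)² = 4.000
te_I = (6 + 4·8 + 10)/6 = 48/6 = 8; σ²_I = ((10−6)/6)² = 0.444

Forward pass:
ES_A = 0; EF_A = 9
ES_B = 9; EF_B = 9+14 = 23
ES_C = 9; EF_C = 9+8 = 17
ES_D = 9; EF_D = 9+9 = 18
ES_E = 9; EF_E = 9+8 = 17
ES_F = 9; EF_F = 9+5 = 14
ES_G = 17; EF_G = 17+13 = 30
ES_H = 14; EF_H = 14+5 = 19
ES_I = max(EF_B=23, EF_D=18, EF_E=17, EF_G=30, EF_H=19) = 30; EF_I = 30+8 = 38
Expected project duration μ = 38 days. Critical path: A → C → G → I.

Variances on critical path: σ²_A=2.778, σ²_C=1.000, σ²_G=1.778, σ²_I=0.444.
Largest is σ²_A = 2.778.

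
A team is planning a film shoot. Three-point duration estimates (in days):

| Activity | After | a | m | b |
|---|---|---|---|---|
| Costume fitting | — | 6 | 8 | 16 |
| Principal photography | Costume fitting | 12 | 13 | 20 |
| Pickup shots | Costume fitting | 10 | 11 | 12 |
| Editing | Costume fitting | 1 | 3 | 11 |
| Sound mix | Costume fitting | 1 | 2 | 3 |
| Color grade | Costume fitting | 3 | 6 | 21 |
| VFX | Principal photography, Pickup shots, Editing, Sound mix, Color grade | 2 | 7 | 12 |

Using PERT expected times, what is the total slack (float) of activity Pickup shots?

3 days

te_Costume fitting = (6 + 4·8 + 16)/6 = 54/6 = 9
te_Principal photography = (12 + 4·13 + 20)/6 = 84/6 = 14
te_Pickup shots = (10 + 4·11 + 12)/6 = 66/6 = 11
te_Editing = (1 + 4·3 + 11)/6 = 24/6 = 4
te_Sound mix = (1 + 4·2 + 3)/6 = 12/6 = 2
te_Color grade = (3 + 4·6 + 21)/6 = 48/6 = 8
te_VFX = (2 + 4·7 + 12)/6 = 42/6 = 7

Forward pass:
ES_Costume fitting = 0; EF_Costume fitting = 9
ES_Principal photography = 9; EF_Principal photography = 9+14 = 23
ES_Pickup shots = 9; EF_Pickup shots = 9+11 = 20
ES_Editing = 9; EF_Editing = 9+4 = 13
ES_Sound mix = 9; EF_Sound mix = 9+2 = 11
ES_Color grade = 9; EF_Color grade = 9+8 = 17
ES_VFX = max(EF_Principal photography=23, EF_Pickup shots=20, EF_Editing=13, EF_Sound mix=11, EF_Color grade=17) = 23; EF_VFX = 23+7 = 30
Expected project duration μ = 30 days. Critical path: Costume fitting → Principal photography → VFX.

Backward pass:
LF_VFX = 30; LS_VFX = 30−7 = 23
LF_Color grade = LS_VFX = 23; LS_Color grade = 23−8 = 15
LF_Sound mix = LS_VFX = 23; LS_Sound mix = 23−2 = 21
LF_Editing = LS_VFX = 23; LS_Editing = 23−4 = 19
LF_Pickup shots = LS_VFX = 23; LS_Pickup shots = 23−11 = 12
LF_Principal photography = LS_VFX = 23; LS_Principal photography = 23−14 = 9
LF_Costume fitting = min(LS_Principal photography=9, LS_Pickup shots=12, LS_Editing=19, LS_Sound mix=21, LS_Color grade=15) = 9; LS_Costume fitting = 9−9 = 0
Slack_Pickup shots = LS_Pickup shots − ES_Pickup shots = 12 − 9 = 3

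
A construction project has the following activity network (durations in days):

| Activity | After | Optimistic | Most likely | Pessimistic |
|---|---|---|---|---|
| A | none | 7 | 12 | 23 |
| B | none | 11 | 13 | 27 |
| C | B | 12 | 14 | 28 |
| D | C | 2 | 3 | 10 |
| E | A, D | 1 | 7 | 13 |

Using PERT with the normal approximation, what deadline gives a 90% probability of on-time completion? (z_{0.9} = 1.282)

47.7 days

te_A = (7 + 4·12 + 23)/6 = 78/6 = 13; σ²_A = ((23−7)/6)² = 7.111
te_B = (11 + 4·13 + 27)/6 = 90/6 = 15; σ²_B = ((27−11)/6)² = 7.111
te_C = (12 + 4·14 + 28)/6 = 96/6 = 16; σ²_C = ((28−12)/6)² = 7.111
te_D = (2 + 4·3 + 10)/6 = 24/6 = 4; σ²_D = ((10−2)/6)² = 1.778
te_E = (1 + 4·7 + 13)/6 = 42/6 = 7; σ²_E = ((13−1)/6)² = 4.000

Forward pass:
ES_A = 0; EF_A = 13
ES_B = 0; EF_B = 15
ES_C = 15; EF_C = 15+16 = 31
ES_D = 31; EF_D = 31+4 = 35
ES_E = max(EF_A=13, EF_D=35) = 35; EF_E = 35+7 = 42
Expected project duration μ = 42 days. Critical path: B → C → D → E.

Variance along critical path = 7.111 + 7.111 + 1.778 + 4.000 = 20.000; σ = 4.472 days.
D = μ + z·σ = 42 + 1.282·4.472 = 47.7 days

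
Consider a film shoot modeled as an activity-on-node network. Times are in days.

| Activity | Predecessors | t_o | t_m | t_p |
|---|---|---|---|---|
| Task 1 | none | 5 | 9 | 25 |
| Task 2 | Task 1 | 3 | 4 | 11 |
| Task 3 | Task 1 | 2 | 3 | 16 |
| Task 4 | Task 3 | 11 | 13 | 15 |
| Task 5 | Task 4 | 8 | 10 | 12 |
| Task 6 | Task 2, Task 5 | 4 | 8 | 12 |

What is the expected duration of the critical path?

47 days

te_Task 1 = (5 + 4·9 + 25)/6 = 66/6 = 11
te_Task 2 = (3 + 4·4 + 11)/6 = 30/6 = 5
te_Task 3 = (2 + 4·3 + 16)/6 = 30/6 = 5
te_Task 4 = (11 + 4·13 + 15)/6 = 78/6 = 13
te_Task 5 = (8 + 4·10 + 12)/6 = 60/6 = 10
te_Task 6 = (4 + 4·8 + 12)/6 = 48/6 = 8

Forward pass:
ES_Task 1 = 0; EF_Task 1 = 11
ES_Task 2 = 11; EF_Task 2 = 11+5 = 16
ES_Task 3 = 11; EF_Task 3 = 11+5 = 16
ES_Task 4 = 16; EF_Task 4 = 16+13 = 29
ES_Task 5 = 29; EF_Task 5 = 29+10 = 39
ES_Task 6 = max(EF_Task 2=16, EF_Task 5=39) = 39; EF_Task 6 = 39+8 = 47
Expected project duration μ = 47 days. Critical path: Task 1 → Task 3 → Task 4 → Task 5 → Task 6.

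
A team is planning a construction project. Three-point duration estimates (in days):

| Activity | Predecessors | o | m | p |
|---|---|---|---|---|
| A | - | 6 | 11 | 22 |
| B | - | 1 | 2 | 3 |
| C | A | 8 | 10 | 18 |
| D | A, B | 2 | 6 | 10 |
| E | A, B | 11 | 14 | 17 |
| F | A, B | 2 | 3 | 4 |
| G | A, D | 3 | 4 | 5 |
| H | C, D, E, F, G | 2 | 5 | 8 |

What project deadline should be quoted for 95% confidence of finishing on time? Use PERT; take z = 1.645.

te_A = (6 + 4·11 + 22)/6 = 72/6 = 12; σ²_A = ((22−6)/6)² = 7.111
te_B = (1 + 4·2 + 3)/6 = 12/6 = 2; σ²_B = ((3−1)/6)² = 0.111
te_C = (8 + 4·10 + 18)/6 = 66/6 = 11; σ²_C = ((18−8)/6)² = 2.778
te_D = (2 + 4·6 + 10)/6 = 36/6 = 6; σ²_D = ((10−2)/6)² = 1.778
te_E = (11 + 4·14 + 17)/6 = 84/6 = 14; σ²_E = ((17−11)/6)² = 1.000
te_F = (2 + 4·3 + 4)/6 = 18/6 = 3; σ²_F = ((4−2)/6)² = 0.111
te_G = (3 + 4·4 + 5)/6 = 24/6 = 4; σ²_G = ((5−3)/6)² = 0.111
te_H = (2 + 4·5 + 8)/6 = 30/6 = 5; σ²_H = ((8−2)/6)² = 1.000

Forward pass:
ES_A = 0; EF_A = 12
ES_B = 0; EF_B = 2
ES_C = 12; EF_C = 12+11 = 23
ES_D = max(EF_A=12, EF_B=2) = 12; EF_D = 12+6 = 18
ES_E = max(EF_A=12, EF_B=2) = 12; EF_E = 12+14 = 26
ES_F = max(EF_A=12, EF_B=2) = 12; EF_F = 12+3 = 15
ES_G = max(EF_A=12, EF_D=18) = 18; EF_G = 18+4 = 22
ES_H = max(EF_C=23, EF_D=18, EF_E=26, EF_F=15, EF_G=22) = 26; EF_H = 26+5 = 31
Expected project duration μ = 31 days. Critical path: A → E → H.

Variance along critical path = 7.111 + 1.000 + 1.000 = 9.111; σ = 3.018 days.
D = μ + z·σ = 31 + 1.645·3.018 = 36.0 days

36.0 days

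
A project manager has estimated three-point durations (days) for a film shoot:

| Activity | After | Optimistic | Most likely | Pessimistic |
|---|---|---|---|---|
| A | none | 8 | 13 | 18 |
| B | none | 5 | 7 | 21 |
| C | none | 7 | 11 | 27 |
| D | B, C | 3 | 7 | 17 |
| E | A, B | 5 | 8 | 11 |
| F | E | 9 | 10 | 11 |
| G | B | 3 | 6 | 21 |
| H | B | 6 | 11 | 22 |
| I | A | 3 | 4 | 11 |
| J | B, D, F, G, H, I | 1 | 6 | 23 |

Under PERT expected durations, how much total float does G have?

14 days

te_A = (8 + 4·13 + 18)/6 = 78/6 = 13
te_B = (5 + 4·7 + 21)/6 = 54/6 = 9
te_C = (7 + 4·11 + 27)/6 = 78/6 = 13
te_D = (3 + 4·7 + 17)/6 = 48/6 = 8
te_E = (5 + 4·8 + 11)/6 = 48/6 = 8
te_F = (9 + 4·10 + 11)/6 = 60/6 = 10
te_G = (3 + 4·6 + 21)/6 = 48/6 = 8
te_H = (6 + 4·11 + 22)/6 = 72/6 = 12
te_I = (3 + 4·4 + 11)/6 = 30/6 = 5
te_J = (1 + 4·6 + 23)/6 = 48/6 = 8

Forward pass:
ES_A = 0; EF_A = 13
ES_B = 0; EF_B = 9
ES_C = 0; EF_C = 13
ES_D = max(EF_B=9, EF_C=13) = 13; EF_D = 13+8 = 21
ES_E = max(EF_A=13, EF_B=9) = 13; EF_E = 13+8 = 21
ES_F = 21; EF_F = 21+10 = 31
ES_G = 9; EF_G = 9+8 = 17
ES_H = 9; EF_H = 9+12 = 21
ES_I = 13; EF_I = 13+5 = 18
ES_J = max(EF_B=9, EF_D=21, EF_F=31, EF_G=17, EF_H=21, EF_I=18) = 31; EF_J = 31+8 = 39
Expected project duration μ = 39 days. Critical path: A → E → F → J.

Backward pass:
LF_J = 39; LS_J = 39−8 = 31
LF_I = LS_J = 31; LS_I = 31−5 = 26
LF_H = LS_J = 31; LS_H = 31−12 = 19
LF_G = LS_J = 31; LS_G = 31−8 = 23
LF_F = LS_J = 31; LS_F = 31−10 = 21
LF_E = LS_F = 21; LS_E = 21−8 = 13
LF_D = LS_J = 31; LS_D = 31−8 = 23
LF_C = LS_D = 23; LS_C = 23−13 = 10
LF_B = min(LS_D=23, LS_E=13, LS_G=23, LS_H=19, LS_J=31) = 13; LS_B = 13−9 = 4
LF_A = min(LS_E=13, LS_I=26) = 13; LS_A = 13−13 = 0
Slack_G = LS_G − ES_G = 23 − 9 = 14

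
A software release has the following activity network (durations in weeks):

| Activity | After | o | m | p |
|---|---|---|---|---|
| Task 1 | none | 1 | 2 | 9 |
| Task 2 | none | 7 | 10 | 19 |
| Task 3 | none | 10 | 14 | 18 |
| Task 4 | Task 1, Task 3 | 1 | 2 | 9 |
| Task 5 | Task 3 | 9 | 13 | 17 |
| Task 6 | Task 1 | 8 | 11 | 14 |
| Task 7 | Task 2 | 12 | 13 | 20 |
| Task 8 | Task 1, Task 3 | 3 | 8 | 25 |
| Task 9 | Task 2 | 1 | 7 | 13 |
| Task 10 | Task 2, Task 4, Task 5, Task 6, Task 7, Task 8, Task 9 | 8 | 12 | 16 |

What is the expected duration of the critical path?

te_Task 1 = (1 + 4·2 + 9)/6 = 18/6 = 3
te_Task 2 = (7 + 4·10 + 19)/6 = 66/6 = 11
te_Task 3 = (10 + 4·14 + 18)/6 = 84/6 = 14
te_Task 4 = (1 + 4·2 + 9)/6 = 18/6 = 3
te_Task 5 = (9 + 4·13 + 17)/6 = 78/6 = 13
te_Task 6 = (8 + 4·11 + 14)/6 = 66/6 = 11
te_Task 7 = (12 + 4·13 + 20)/6 = 84/6 = 14
te_Task 8 = (3 + 4·8 + 25)/6 = 60/6 = 10
te_Task 9 = (1 + 4·7 + 13)/6 = 42/6 = 7
te_Task 10 = (8 + 4·12 + 16)/6 = 72/6 = 12

Forward pass:
ES_Task 1 = 0; EF_Task 1 = 3
ES_Task 2 = 0; EF_Task 2 = 11
ES_Task 3 = 0; EF_Task 3 = 14
ES_Task 4 = max(EF_Task 1=3, EF_Task 3=14) = 14; EF_Task 4 = 14+3 = 17
ES_Task 5 = 14; EF_Task 5 = 14+13 = 27
ES_Task 6 = 3; EF_Task 6 = 3+11 = 14
ES_Task 7 = 11; EF_Task 7 = 11+14 = 25
ES_Task 8 = max(EF_Task 1=3, EF_Task 3=14) = 14; EF_Task 8 = 14+10 = 24
ES_Task 9 = 11; EF_Task 9 = 11+7 = 18
ES_Task 10 = max(EF_Task 2=11, EF_Task 4=17, EF_Task 5=27, EF_Task 6=14, EF_Task 7=25, EF_Task 8=24, EF_Task 9=18) = 27; EF_Task 10 = 27+12 = 39
Expected project duration μ = 39 weeks. Critical path: Task 3 → Task 5 → Task 10.

39 weeks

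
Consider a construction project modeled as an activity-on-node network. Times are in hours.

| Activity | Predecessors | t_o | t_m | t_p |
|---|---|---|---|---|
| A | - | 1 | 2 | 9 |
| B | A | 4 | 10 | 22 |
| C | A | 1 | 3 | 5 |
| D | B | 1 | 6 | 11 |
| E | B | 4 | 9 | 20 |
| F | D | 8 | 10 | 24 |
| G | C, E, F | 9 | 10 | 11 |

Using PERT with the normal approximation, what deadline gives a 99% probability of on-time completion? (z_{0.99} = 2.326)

te_A = (1 + 4·2 + 9)/6 = 18/6 = 3; σ²_A = ((9−1)/6)² = 1.778
te_B = (4 + 4·10 + 22)/6 = 66/6 = 11; σ²_B = ((22−4)/6)² = 9.000
te_C = (1 + 4·3 + 5)/6 = 18/6 = 3; σ²_C = ((5−1)/6)² = 0.444
te_D = (1 + 4·6 + 11)/6 = 36/6 = 6; σ²_D = ((11−1)/6)² = 2.778
te_E = (4 + 4·9 + 20)/6 = 60/6 = 10; σ²_E = ((20−4)/6)² = 7.111
te_F = (8 + 4·10 + 24)/6 = 72/6 = 12; σ²_F = ((24−8)/6)² = 7.111
te_G = (9 + 4·10 + 11)/6 = 60/6 = 10; σ²_G = ((11−9)/6)² = 0.111

Forward pass:
ES_A = 0; EF_A = 3
ES_B = 3; EF_B = 3+11 = 14
ES_C = 3; EF_C = 3+3 = 6
ES_D = 14; EF_D = 14+6 = 20
ES_E = 14; EF_E = 14+10 = 24
ES_F = 20; EF_F = 20+12 = 32
ES_G = max(EF_C=6, EF_E=24, EF_F=32) = 32; EF_G = 32+10 = 42
Expected project duration μ = 42 hours. Critical path: A → B → D → F → G.

Variance along critical path = 1.778 + 9.000 + 2.778 + 7.111 + 0.111 = 20.778; σ = 4.558 hours.
D = μ + z·σ = 42 + 2.326·4.558 = 52.6 hours

52.6 hours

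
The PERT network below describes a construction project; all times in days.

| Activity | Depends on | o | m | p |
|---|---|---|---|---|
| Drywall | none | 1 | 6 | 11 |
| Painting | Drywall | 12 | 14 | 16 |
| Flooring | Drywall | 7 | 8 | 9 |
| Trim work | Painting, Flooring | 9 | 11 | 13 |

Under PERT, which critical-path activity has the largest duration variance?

Drywall

te_Drywall = (1 + 4·6 + 11)/6 = 36/6 = 6; σ²_Drywall = ((11−1)/6)² = 2.778
te_Painting = (12 + 4·14 + 16)/6 = 84/6 = 14; σ²_Painting = ((16−12)/6)² = 0.444
te_Flooring = (7 + 4·8 + 9)/6 = 48/6 = 8; σ²_Flooring = ((9−7)/6)² = 0.111
te_Trim work = (9 + 4·11 + 13)/6 = 66/6 = 11; σ²_Trim work = ((13−9)/6)² = 0.444

Forward pass:
ES_Drywall = 0; EF_Drywall = 6
ES_Painting = 6; EF_Painting = 6+14 = 20
ES_Flooring = 6; EF_Flooring = 6+8 = 14
ES_Trim work = max(EF_Painting=20, EF_Flooring=14) = 20; EF_Trim work = 20+11 = 31
Expected project duration μ = 31 days. Critical path: Drywall → Painting → Trim work.

Variances on critical path: σ²_Drywall=2.778, σ²_Painting=0.444, σ²_Trim work=0.444.
Largest is σ²_Drywall = 2.778.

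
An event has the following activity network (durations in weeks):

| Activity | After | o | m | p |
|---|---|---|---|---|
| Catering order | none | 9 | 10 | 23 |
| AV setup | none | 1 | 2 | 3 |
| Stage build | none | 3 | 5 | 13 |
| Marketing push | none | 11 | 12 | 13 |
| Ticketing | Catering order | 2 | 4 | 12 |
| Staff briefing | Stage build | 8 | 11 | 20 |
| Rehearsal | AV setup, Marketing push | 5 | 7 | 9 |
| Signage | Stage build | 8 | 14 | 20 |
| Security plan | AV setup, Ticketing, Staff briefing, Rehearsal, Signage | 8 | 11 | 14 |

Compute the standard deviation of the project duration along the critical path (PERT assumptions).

2.79 weeks

te_Catering order = (9 + 4·10 + 23)/6 = 72/6 = 12; σ²_Catering order = ((23−9)/6)² = 5.444
te_AV setup = (1 + 4·2 + 3)/6 = 12/6 = 2; σ²_AV setup = ((3−1)/6)² = 0.111
te_Stage build = (3 + 4·5 + 13)/6 = 36/6 = 6; σ²_Stage build = ((13−3)/6)² = 2.778
te_Marketing push = (11 + 4·12 + 13)/6 = 72/6 = 12; σ²_Marketing push = ((13−11)/6)² = 0.111
te_Ticketing = (2 + 4·4 + 12)/6 = 30/6 = 5; σ²_Ticketing = ((12−2)/6)² = 2.778
te_Staff briefing = (8 + 4·11 + 20)/6 = 72/6 = 12; σ²_Staff briefing = ((20−8)/6)² = 4.000
te_Rehearsal = (5 + 4·7 + 9)/6 = 42/6 = 7; σ²_Rehearsal = ((9−5)/6)² = 0.444
te_Signage = (8 + 4·14 + 20)/6 = 84/6 = 14; σ²_Signage = ((20−8)/6)² = 4.000
te_Security plan = (8 + 4·11 + 14)/6 = 66/6 = 11; σ²_Security plan = ((14−8)/6)² = 1.000

Forward pass:
ES_Catering order = 0; EF_Catering order = 12
ES_AV setup = 0; EF_AV setup = 2
ES_Stage build = 0; EF_Stage build = 6
ES_Marketing push = 0; EF_Marketing push = 12
ES_Ticketing = 12; EF_Ticketing = 12+5 = 17
ES_Staff briefing = 6; EF_Staff briefing = 6+12 = 18
ES_Rehearsal = max(EF_AV setup=2, EF_Marketing push=12) = 12; EF_Rehearsal = 12+7 = 19
ES_Signage = 6; EF_Signage = 6+14 = 20
ES_Security plan = max(EF_AV setup=2, EF_Ticketing=17, EF_Staff briefing=18, EF_Rehearsal=19, EF_Signage=20) = 20; EF_Security plan = 20+11 = 31
Expected project duration μ = 31 weeks. Critical path: Stage build → Signage → Security plan.

Variance along critical path = 2.778 + 4.000 + 1.000 = 7.778
σ = √7.778 = 2.789 weeks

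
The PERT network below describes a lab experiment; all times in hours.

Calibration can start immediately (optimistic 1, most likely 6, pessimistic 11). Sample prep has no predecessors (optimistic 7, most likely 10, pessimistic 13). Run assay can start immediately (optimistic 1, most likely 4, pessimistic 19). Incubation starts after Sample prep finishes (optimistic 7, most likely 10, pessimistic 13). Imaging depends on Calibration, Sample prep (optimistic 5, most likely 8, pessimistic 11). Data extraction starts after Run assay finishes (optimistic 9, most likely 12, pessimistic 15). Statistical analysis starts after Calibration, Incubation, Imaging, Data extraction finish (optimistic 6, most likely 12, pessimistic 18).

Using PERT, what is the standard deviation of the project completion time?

te_Calibration = (1 + 4·6 + 11)/6 = 36/6 = 6; σ²_Calibration = ((11−1)/6)² = 2.778
te_Sample prep = (7 + 4·10 + 13)/6 = 60/6 = 10; σ²_Sample prep = ((13−7)/6)² = 1.000
te_Run assay = (1 + 4·4 + 19)/6 = 36/6 = 6; σ²_Run assay = ((19−1)/6)² = 9.000
te_Incubation = (7 + 4·10 + 13)/6 = 60/6 = 10; σ²_Incubation = ((13−7)/6)² = 1.000
te_Imaging = (5 + 4·8 + 11)/6 = 48/6 = 8; σ²_Imaging = ((11−5)/6)² = 1.000
te_Data extraction = (9 + 4·12 + 15)/6 = 72/6 = 12; σ²_Data extraction = ((15−9)/6)² = 1.000
te_Statistical analysis = (6 + 4·12 + 18)/6 = 72/6 = 12; σ²_Statistical analysis = ((18−6)/6)² = 4.000

Forward pass:
ES_Calibration = 0; EF_Calibration = 6
ES_Sample prep = 0; EF_Sample prep = 10
ES_Run assay = 0; EF_Run assay = 6
ES_Incubation = 10; EF_Incubation = 10+10 = 20
ES_Imaging = max(EF_Calibration=6, EF_Sample prep=10) = 10; EF_Imaging = 10+8 = 18
ES_Data extraction = 6; EF_Data extraction = 6+12 = 18
ES_Statistical analysis = max(EF_Calibration=6, EF_Incubation=20, EF_Imaging=18, EF_Data extraction=18) = 20; EF_Statistical analysis = 20+12 = 32
Expected project duration μ = 32 hours. Critical path: Sample prep → Incubation → Statistical analysis.

Variance along critical path = 1.000 + 1.000 + 4.000 = 6.000
σ = √6.000 = 2.449 hours

2.45 hours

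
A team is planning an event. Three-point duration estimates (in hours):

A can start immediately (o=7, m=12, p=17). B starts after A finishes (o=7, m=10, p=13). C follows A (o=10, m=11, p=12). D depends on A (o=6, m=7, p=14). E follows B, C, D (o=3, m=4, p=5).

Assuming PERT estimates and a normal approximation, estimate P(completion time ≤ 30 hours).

te_A = (7 + 4·12 + 17)/6 = 72/6 = 12; σ²_A = ((17−7)/6)² = 2.778
te_B = (7 + 4·10 + 13)/6 = 60/6 = 10; σ²_B = ((13−7)/6)² = 1.000
te_C = (10 + 4·11 + 12)/6 = 66/6 = 11; σ²_C = ((12−10)/6)² = 0.111
te_D = (6 + 4·7 + 14)/6 = 48/6 = 8; σ²_D = ((14−6)/6)² = 1.778
te_E = (3 + 4·4 + 5)/6 = 24/6 = 4; σ²_E = ((5−3)/6)² = 0.111

Forward pass:
ES_A = 0; EF_A = 12
ES_B = 12; EF_B = 12+10 = 22
ES_C = 12; EF_C = 12+11 = 23
ES_D = 12; EF_D = 12+8 = 20
ES_E = max(EF_B=22, EF_C=23, EF_D=20) = 23; EF_E = 23+4 = 27
Expected project duration μ = 27 hours. Critical path: A → C → E.

Variance along critical path = 2.778 + 0.111 + 0.111 = 3.000; σ = √3.000 = 1.732 hours.
Z = (30 − 27) / 1.732 = 1.732
P(T ≤ 30) = Φ(1.732) ≈ 0.958

0.958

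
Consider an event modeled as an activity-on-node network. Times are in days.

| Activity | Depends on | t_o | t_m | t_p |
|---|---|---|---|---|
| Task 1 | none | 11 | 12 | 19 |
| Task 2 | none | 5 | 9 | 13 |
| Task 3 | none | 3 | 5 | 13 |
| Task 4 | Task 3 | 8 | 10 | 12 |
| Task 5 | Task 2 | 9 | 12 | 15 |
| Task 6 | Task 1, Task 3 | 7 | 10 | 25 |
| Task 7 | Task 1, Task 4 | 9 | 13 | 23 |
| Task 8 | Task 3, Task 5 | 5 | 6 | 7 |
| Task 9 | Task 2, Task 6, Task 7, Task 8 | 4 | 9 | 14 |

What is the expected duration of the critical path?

te_Task 1 = (11 + 4·12 + 19)/6 = 78/6 = 13
te_Task 2 = (5 + 4·9 + 13)/6 = 54/6 = 9
te_Task 3 = (3 + 4·5 + 13)/6 = 36/6 = 6
te_Task 4 = (8 + 4·10 + 12)/6 = 60/6 = 10
te_Task 5 = (9 + 4·12 + 15)/6 = 72/6 = 12
te_Task 6 = (7 + 4·10 + 25)/6 = 72/6 = 12
te_Task 7 = (9 + 4·13 + 23)/6 = 84/6 = 14
te_Task 8 = (5 + 4·6 + 7)/6 = 36/6 = 6
te_Task 9 = (4 + 4·9 + 14)/6 = 54/6 = 9

Forward pass:
ES_Task 1 = 0; EF_Task 1 = 13
ES_Task 2 = 0; EF_Task 2 = 9
ES_Task 3 = 0; EF_Task 3 = 6
ES_Task 4 = 6; EF_Task 4 = 6+10 = 16
ES_Task 5 = 9; EF_Task 5 = 9+12 = 21
ES_Task 6 = max(EF_Task 1=13, EF_Task 3=6) = 13; EF_Task 6 = 13+12 = 25
ES_Task 7 = max(EF_Task 1=13, EF_Task 4=16) = 16; EF_Task 7 = 16+14 = 30
ES_Task 8 = max(EF_Task 3=6, EF_Task 5=21) = 21; EF_Task 8 = 21+6 = 27
ES_Task 9 = max(EF_Task 2=9, EF_Task 6=25, EF_Task 7=30, EF_Task 8=27) = 30; EF_Task 9 = 30+9 = 39
Expected project duration μ = 39 days. Critical path: Task 3 → Task 4 → Task 7 → Task 9.

39 days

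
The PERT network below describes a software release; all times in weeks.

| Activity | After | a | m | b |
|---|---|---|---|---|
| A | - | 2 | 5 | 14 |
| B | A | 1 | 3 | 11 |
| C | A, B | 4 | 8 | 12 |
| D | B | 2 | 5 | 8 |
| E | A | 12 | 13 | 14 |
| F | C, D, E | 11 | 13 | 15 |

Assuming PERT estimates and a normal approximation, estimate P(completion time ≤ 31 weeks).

te_A = (2 + 4·5 + 14)/6 = 36/6 = 6; σ²_A = ((14−2)/6)² = 4.000
te_B = (1 + 4·3 + 11)/6 = 24/6 = 4; σ²_B = ((11−1)/6)² = 2.778
te_C = (4 + 4·8 + 12)/6 = 48/6 = 8; σ²_C = ((12−4)/6)² = 1.778
te_D = (2 + 4·5 + 8)/6 = 30/6 = 5; σ²_D = ((8−2)/6)² = 1.000
te_E = (12 + 4·13 + 14)/6 = 78/6 = 13; σ²_E = ((14−12)/6)² = 0.111
te_F = (11 + 4·13 + 15)/6 = 78/6 = 13; σ²_F = ((15−11)/6)² = 0.444

Forward pass:
ES_A = 0; EF_A = 6
ES_B = 6; EF_B = 6+4 = 10
ES_C = max(EF_A=6, EF_B=10) = 10; EF_C = 10+8 = 18
ES_D = 10; EF_D = 10+5 = 15
ES_E = 6; EF_E = 6+13 = 19
ES_F = max(EF_C=18, EF_D=15, EF_E=19) = 19; EF_F = 19+13 = 32
Expected project duration μ = 32 weeks. Critical path: A → E → F.

Variance along critical path = 4.000 + 0.111 + 0.444 = 4.556; σ = √4.556 = 2.134 weeks.
Z = (31 − 32) / 2.134 = -0.469
P(T ≤ 31) = Φ(-0.469) ≈ 0.320

0.320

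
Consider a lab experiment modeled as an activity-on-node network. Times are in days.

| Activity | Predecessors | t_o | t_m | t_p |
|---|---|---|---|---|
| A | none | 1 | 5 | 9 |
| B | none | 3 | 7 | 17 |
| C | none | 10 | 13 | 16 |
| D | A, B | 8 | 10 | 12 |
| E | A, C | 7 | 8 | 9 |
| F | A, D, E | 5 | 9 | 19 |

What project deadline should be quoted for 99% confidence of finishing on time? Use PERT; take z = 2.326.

te_A = (1 + 4·5 + 9)/6 = 30/6 = 5; σ²_A = ((9−1)/6)² = 1.778
te_B = (3 + 4·7 + 17)/6 = 48/6 = 8; σ²_B = ((17−3)/6)² = 5.444
te_C = (10 + 4·13 + 16)/6 = 78/6 = 13; σ²_C = ((16−10)/6)² = 1.000
te_D = (8 + 4·10 + 12)/6 = 60/6 = 10; σ²_D = ((12−8)/6)² = 0.444
te_E = (7 + 4·8 + 9)/6 = 48/6 = 8; σ²_E = ((9−7)/6)² = 0.111
te_F = (5 + 4·9 + 19)/6 = 60/6 = 10; σ²_F = ((19−5)/6)² = 5.444

Forward pass:
ES_A = 0; EF_A = 5
ES_B = 0; EF_B = 8
ES_C = 0; EF_C = 13
ES_D = max(EF_A=5, EF_B=8) = 8; EF_D = 8+10 = 18
ES_E = max(EF_A=5, EF_C=13) = 13; EF_E = 13+8 = 21
ES_F = max(EF_A=5, EF_D=18, EF_E=21) = 21; EF_F = 21+10 = 31
Expected project duration μ = 31 days. Critical path: C → E → F.

Variance along critical path = 1.000 + 0.111 + 5.444 = 6.556; σ = 2.560 days.
D = μ + z·σ = 31 + 2.326·2.560 = 37.0 days

37.0 days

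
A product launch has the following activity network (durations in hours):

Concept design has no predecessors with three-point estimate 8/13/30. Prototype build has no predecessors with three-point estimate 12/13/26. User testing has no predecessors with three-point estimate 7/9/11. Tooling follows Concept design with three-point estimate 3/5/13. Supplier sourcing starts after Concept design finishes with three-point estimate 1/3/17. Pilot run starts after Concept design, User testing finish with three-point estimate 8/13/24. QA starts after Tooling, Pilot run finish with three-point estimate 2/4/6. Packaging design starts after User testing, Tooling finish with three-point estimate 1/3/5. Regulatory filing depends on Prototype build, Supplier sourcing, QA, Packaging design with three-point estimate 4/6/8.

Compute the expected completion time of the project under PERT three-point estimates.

te_Concept design = (8 + 4·13 + 30)/6 = 90/6 = 15
te_Prototype build = (12 + 4·13 + 26)/6 = 90/6 = 15
te_User testing = (7 + 4·9 + 11)/6 = 54/6 = 9
te_Tooling = (3 + 4·5 + 13)/6 = 36/6 = 6
te_Supplier sourcing = (1 + 4·3 + 17)/6 = 30/6 = 5
te_Pilot run = (8 + 4·13 + 24)/6 = 84/6 = 14
te_QA = (2 + 4·4 + 6)/6 = 24/6 = 4
te_Packaging design = (1 + 4·3 + 5)/6 = 18/6 = 3
te_Regulatory filing = (4 + 4·6 + 8)/6 = 36/6 = 6

Forward pass:
ES_Concept design = 0; EF_Concept design = 15
ES_Prototype build = 0; EF_Prototype build = 15
ES_User testing = 0; EF_User testing = 9
ES_Tooling = 15; EF_Tooling = 15+6 = 21
ES_Supplier sourcing = 15; EF_Supplier sourcing = 15+5 = 20
ES_Pilot run = max(EF_Concept design=15, EF_User testing=9) = 15; EF_Pilot run = 15+14 = 29
ES_QA = max(EF_Tooling=21, EF_Pilot run=29) = 29; EF_QA = 29+4 = 33
ES_Packaging design = max(EF_User testing=9, EF_Tooling=21) = 21; EF_Packaging design = 21+3 = 24
ES_Regulatory filing = max(EF_Prototype build=15, EF_Supplier sourcing=20, EF_QA=33, EF_Packaging design=24) = 33; EF_Regulatory filing = 33+6 = 39
Expected project duration μ = 39 hours. Critical path: Concept design → Pilot run → QA → Regulatory filing.

39 hours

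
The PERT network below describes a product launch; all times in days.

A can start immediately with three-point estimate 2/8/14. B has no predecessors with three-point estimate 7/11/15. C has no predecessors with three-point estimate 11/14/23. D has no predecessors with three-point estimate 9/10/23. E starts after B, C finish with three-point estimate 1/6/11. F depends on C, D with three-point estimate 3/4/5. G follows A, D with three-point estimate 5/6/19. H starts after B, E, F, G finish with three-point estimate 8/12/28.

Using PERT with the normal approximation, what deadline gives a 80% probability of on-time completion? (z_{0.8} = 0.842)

38.6 days

te_A = (2 + 4·8 + 14)/6 = 48/6 = 8; σ²_A = ((14−2)/6)² = 4.000
te_B = (7 + 4·11 + 15)/6 = 66/6 = 11; σ²_B = ((15−7)/6)² = 1.778
te_C = (11 + 4·14 + 23)/6 = 90/6 = 15; σ²_C = ((23−11)/6)² = 4.000
te_D = (9 + 4·10 + 23)/6 = 72/6 = 12; σ²_D = ((23−9)/6)² = 5.444
te_E = (1 + 4·6 + 11)/6 = 36/6 = 6; σ²_E = ((11−1)/6)² = 2.778
te_F = (3 + 4·4 + 5)/6 = 24/6 = 4; σ²_F = ((5−3)/6)² = 0.111
te_G = (5 + 4·6 + 19)/6 = 48/6 = 8; σ²_G = ((19−5)/6)² = 5.444
te_H = (8 + 4·12 + 28)/6 = 84/6 = 14; σ²_H = ((28−8)/6)² = 11.111

Forward pass:
ES_A = 0; EF_A = 8
ES_B = 0; EF_B = 11
ES_C = 0; EF_C = 15
ES_D = 0; EF_D = 12
ES_E = max(EF_B=11, EF_C=15) = 15; EF_E = 15+6 = 21
ES_F = max(EF_C=15, EF_D=12) = 15; EF_F = 15+4 = 19
ES_G = max(EF_A=8, EF_D=12) = 12; EF_G = 12+8 = 20
ES_H = max(EF_B=11, EF_E=21, EF_F=19, EF_G=20) = 21; EF_H = 21+14 = 35
Expected project duration μ = 35 days. Critical path: C → E → H.

Variance along critical path = 4.000 + 2.778 + 11.111 = 17.889; σ = 4.230 days.
D = μ + z·σ = 35 + 0.842·4.230 = 38.6 days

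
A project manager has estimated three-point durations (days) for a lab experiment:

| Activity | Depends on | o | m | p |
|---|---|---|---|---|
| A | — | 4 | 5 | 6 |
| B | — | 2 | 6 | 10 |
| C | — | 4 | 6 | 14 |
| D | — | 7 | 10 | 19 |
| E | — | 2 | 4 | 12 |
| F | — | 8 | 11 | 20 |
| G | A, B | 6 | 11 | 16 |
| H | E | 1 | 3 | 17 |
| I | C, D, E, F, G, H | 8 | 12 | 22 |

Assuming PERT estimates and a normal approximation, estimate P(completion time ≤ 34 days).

te_A = (4 + 4·5 + 6)/6 = 30/6 = 5; σ²_A = ((6−4)/6)² = 0.111
te_B = (2 + 4·6 + 10)/6 = 36/6 = 6; σ²_B = ((10−2)/6)² = 1.778
te_C = (4 + 4·6 + 14)/6 = 42/6 = 7; σ²_C = ((14−4)/6)² = 2.778
te_D = (7 + 4·10 + 19)/6 = 66/6 = 11; σ²_D = ((19−7)/6)² = 4.000
te_E = (2 + 4·4 + 12)/6 = 30/6 = 5; σ²_E = ((12−2)/6)² = 2.778
te_F = (8 + 4·11 + 20)/6 = 72/6 = 12; σ²_F = ((20−8)/6)² = 4.000
te_G = (6 + 4·11 + 16)/6 = 66/6 = 11; σ²_G = ((16−6)/6)² = 2.778
te_H = (1 + 4·3 + 17)/6 = 30/6 = 5; σ²_H = ((17−1)/6)² = 7.111
te_I = (8 + 4·12 + 22)/6 = 78/6 = 13; σ²_I = ((22−8)/6)² = 5.444

Forward pass:
ES_A = 0; EF_A = 5
ES_B = 0; EF_B = 6
ES_C = 0; EF_C = 7
ES_D = 0; EF_D = 11
ES_E = 0; EF_E = 5
ES_F = 0; EF_F = 12
ES_G = max(EF_A=5, EF_B=6) = 6; EF_G = 6+11 = 17
ES_H = 5; EF_H = 5+5 = 10
ES_I = max(EF_C=7, EF_D=11, EF_E=5, EF_F=12, EF_G=17, EF_H=10) = 17; EF_I = 17+13 = 30
Expected project duration μ = 30 days. Critical path: B → G → I.

Variance along critical path = 1.778 + 2.778 + 5.444 = 10.000; σ = √10.000 = 3.162 days.
Z = (34 − 30) / 3.162 = 1.265
P(T ≤ 34) = Φ(1.265) ≈ 0.897

0.897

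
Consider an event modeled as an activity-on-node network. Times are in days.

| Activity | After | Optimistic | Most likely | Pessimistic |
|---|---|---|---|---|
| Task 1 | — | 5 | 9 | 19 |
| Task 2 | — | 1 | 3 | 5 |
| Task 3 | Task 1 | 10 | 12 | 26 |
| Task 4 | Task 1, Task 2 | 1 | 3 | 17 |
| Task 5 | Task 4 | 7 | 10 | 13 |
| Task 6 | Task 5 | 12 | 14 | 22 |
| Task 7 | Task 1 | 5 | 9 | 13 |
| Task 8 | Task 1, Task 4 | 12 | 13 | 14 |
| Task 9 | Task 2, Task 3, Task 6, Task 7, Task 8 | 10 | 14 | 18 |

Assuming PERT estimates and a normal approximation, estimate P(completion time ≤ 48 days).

0.079

te_Task 1 = (5 + 4·9 + 19)/6 = 60/6 = 10; σ²_Task 1 = ((19−5)/6)² = 5.444
te_Task 2 = (1 + 4·3 + 5)/6 = 18/6 = 3; σ²_Task 2 = ((5−1)/6)² = 0.444
te_Task 3 = (10 + 4·12 + 26)/6 = 84/6 = 14; σ²_Task 3 = ((26−10)/6)² = 7.111
te_Task 4 = (1 + 4·3 + 17)/6 = 30/6 = 5; σ²_Task 4 = ((17−1)/6)² = 7.111
te_Task 5 = (7 + 4·10 + 13)/6 = 60/6 = 10; σ²_Task 5 = ((13−7)/6)² = 1.000
te_Task 6 = (12 + 4·14 + 22)/6 = 90/6 = 15; σ²_Task 6 = ((22−12)/6)² = 2.778
te_Task 7 = (5 + 4·9 + 13)/6 = 54/6 = 9; σ²_Task 7 = ((13−5)/6)² = 1.778
te_Task 8 = (12 + 4·13 + 14)/6 = 78/6 = 13; σ²_Task 8 = ((14−12)/6)² = 0.111
te_Task 9 = (10 + 4·14 + 18)/6 = 84/6 = 14; σ²_Task 9 = ((18−10)/6)² = 1.778

Forward pass:
ES_Task 1 = 0; EF_Task 1 = 10
ES_Task 2 = 0; EF_Task 2 = 3
ES_Task 3 = 10; EF_Task 3 = 10+14 = 24
ES_Task 4 = max(EF_Task 1=10, EF_Task 2=3) = 10; EF_Task 4 = 10+5 = 15
ES_Task 5 = 15; EF_Task 5 = 15+10 = 25
ES_Task 6 = 25; EF_Task 6 = 25+15 = 40
ES_Task 7 = 10; EF_Task 7 = 10+9 = 19
ES_Task 8 = max(EF_Task 1=10, EF_Task 4=15) = 15; EF_Task 8 = 15+13 = 28
ES_Task 9 = max(EF_Task 2=3, EF_Task 3=24, EF_Task 6=40, EF_Task 7=19, EF_Task 8=28) = 40; EF_Task 9 = 40+14 = 54
Expected project duration μ = 54 days. Critical path: Task 1 → Task 4 → Task 5 → Task 6 → Task 9.

Variance along critical path = 5.444 + 7.111 + 1.000 + 2.778 + 1.778 = 18.111; σ = √18.111 = 4.256 days.
Z = (48 − 54) / 4.256 = -1.410
P(T ≤ 48) = Φ(-1.410) ≈ 0.079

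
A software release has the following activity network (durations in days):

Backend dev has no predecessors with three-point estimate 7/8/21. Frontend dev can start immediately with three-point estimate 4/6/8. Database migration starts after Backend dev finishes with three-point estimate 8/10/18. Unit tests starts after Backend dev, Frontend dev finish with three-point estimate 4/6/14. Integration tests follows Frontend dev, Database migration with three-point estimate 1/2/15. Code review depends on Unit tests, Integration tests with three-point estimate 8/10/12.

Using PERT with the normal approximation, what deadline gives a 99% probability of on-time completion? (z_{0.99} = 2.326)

43.7 days

te_Backend dev = (7 + 4·8 + 21)/6 = 60/6 = 10; σ²_Backend dev = ((21−7)/6)² = 5.444
te_Frontend dev = (4 + 4·6 + 8)/6 = 36/6 = 6; σ²_Frontend dev = ((8−4)/6)² = 0.444
te_Database migration = (8 + 4·10 + 18)/6 = 66/6 = 11; σ²_Database migration = ((18−8)/6)² = 2.778
te_Unit tests = (4 + 4·6 + 14)/6 = 42/6 = 7; σ²_Unit tests = ((14−4)/6)² = 2.778
te_Integration tests = (1 + 4·2 + 15)/6 = 24/6 = 4; σ²_Integration tests = ((15−1)/6)² = 5.444
te_Code review = (8 + 4·10 + 12)/6 = 60/6 = 10; σ²_Code review = ((12−8)/6)² = 0.444

Forward pass:
ES_Backend dev = 0; EF_Backend dev = 10
ES_Frontend dev = 0; EF_Frontend dev = 6
ES_Database migration = 10; EF_Database migration = 10+11 = 21
ES_Unit tests = max(EF_Backend dev=10, EF_Frontend dev=6) = 10; EF_Unit tests = 10+7 = 17
ES_Integration tests = max(EF_Frontend dev=6, EF_Database migration=21) = 21; EF_Integration tests = 21+4 = 25
ES_Code review = max(EF_Unit tests=17, EF_Integration tests=25) = 25; EF_Code review = 25+10 = 35
Expected project duration μ = 35 days. Critical path: Backend dev → Database migration → Integration tests → Code review.

Variance along critical path = 5.444 + 2.778 + 5.444 + 0.444 = 14.111; σ = 3.756 days.
D = μ + z·σ = 35 + 2.326·3.756 = 43.7 days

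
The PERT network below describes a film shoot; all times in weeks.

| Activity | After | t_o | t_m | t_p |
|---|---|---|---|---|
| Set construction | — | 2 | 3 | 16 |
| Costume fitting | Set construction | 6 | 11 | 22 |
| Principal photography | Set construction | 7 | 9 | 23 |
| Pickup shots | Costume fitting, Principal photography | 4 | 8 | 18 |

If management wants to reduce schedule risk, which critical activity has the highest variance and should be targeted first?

te_Set construction = (2 + 4·3 + 16)/6 = 30/6 = 5; σ²_Set construction = ((16−2)/6)² = 5.444
te_Costume fitting = (6 + 4·11 + 22)/6 = 72/6 = 12; σ²_Costume fitting = ((22−6)/6)² = 7.111
te_Principal photography = (7 + 4·9 + 23)/6 = 66/6 = 11; σ²_Principal photography = ((23−7)/6)² = 7.111
te_Pickup shots = (4 + 4·8 + 18)/6 = 54/6 = 9; σ²_Pickup shots = ((18−4)/6)² = 5.444

Forward pass:
ES_Set construction = 0; EF_Set construction = 5
ES_Costume fitting = 5; EF_Costume fitting = 5+12 = 17
ES_Principal photography = 5; EF_Principal photography = 5+11 = 16
ES_Pickup shots = max(EF_Costume fitting=17, EF_Principal photography=16) = 17; EF_Pickup shots = 17+9 = 26
Expected project duration μ = 26 weeks. Critical path: Set construction → Costume fitting → Pickup shots.

Variances on critical path: σ²_Set construction=5.444, σ²_Costume fitting=7.111, σ²_Pickup shots=5.444.
Largest is σ²_Costume fitting = 7.111.

Costume fitting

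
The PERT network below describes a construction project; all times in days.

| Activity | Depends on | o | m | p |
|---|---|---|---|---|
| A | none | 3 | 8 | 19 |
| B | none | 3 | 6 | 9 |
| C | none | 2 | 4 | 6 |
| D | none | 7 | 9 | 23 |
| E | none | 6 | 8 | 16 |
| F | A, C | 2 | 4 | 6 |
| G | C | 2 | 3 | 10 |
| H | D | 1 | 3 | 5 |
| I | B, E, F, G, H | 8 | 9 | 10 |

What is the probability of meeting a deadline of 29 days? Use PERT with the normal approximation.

te_A = (3 + 4·8 + 19)/6 = 54/6 = 9; σ²_A = ((19−3)/6)² = 7.111
te_B = (3 + 4·6 + 9)/6 = 36/6 = 6; σ²_B = ((9−3)/6)² = 1.000
te_C = (2 + 4·4 + 6)/6 = 24/6 = 4; σ²_C = ((6−2)/6)² = 0.444
te_D = (7 + 4·9 + 23)/6 = 66/6 = 11; σ²_D = ((23−7)/6)² = 7.111
te_E = (6 + 4·8 + 16)/6 = 54/6 = 9; σ²_E = ((16−6)/6)² = 2.778
te_F = (2 + 4·4 + 6)/6 = 24/6 = 4; σ²_F = ((6−2)/6)² = 0.444
te_G = (2 + 4·3 + 10)/6 = 24/6 = 4; σ²_G = ((10−2)/6)² = 1.778
te_H = (1 + 4·3 + 5)/6 = 18/6 = 3; σ²_H = ((5−1)/6)² = 0.444
te_I = (8 + 4·9 + 10)/6 = 54/6 = 9; σ²_I = ((10−8)/6)² = 0.111

Forward pass:
ES_A = 0; EF_A = 9
ES_B = 0; EF_B = 6
ES_C = 0; EF_C = 4
ES_D = 0; EF_D = 11
ES_E = 0; EF_E = 9
ES_F = max(EF_A=9, EF_C=4) = 9; EF_F = 9+4 = 13
ES_G = 4; EF_G = 4+4 = 8
ES_H = 11; EF_H = 11+3 = 14
ES_I = max(EF_B=6, EF_E=9, EF_F=13, EF_G=8, EF_H=14) = 14; EF_I = 14+9 = 23
Expected project duration μ = 23 days. Critical path: D → H → I.

Variance along critical path = 7.111 + 0.444 + 0.111 = 7.667; σ = √7.667 = 2.769 days.
Z = (29 − 23) / 2.769 = 2.167
P(T ≤ 29) = Φ(2.167) ≈ 0.985

0.985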